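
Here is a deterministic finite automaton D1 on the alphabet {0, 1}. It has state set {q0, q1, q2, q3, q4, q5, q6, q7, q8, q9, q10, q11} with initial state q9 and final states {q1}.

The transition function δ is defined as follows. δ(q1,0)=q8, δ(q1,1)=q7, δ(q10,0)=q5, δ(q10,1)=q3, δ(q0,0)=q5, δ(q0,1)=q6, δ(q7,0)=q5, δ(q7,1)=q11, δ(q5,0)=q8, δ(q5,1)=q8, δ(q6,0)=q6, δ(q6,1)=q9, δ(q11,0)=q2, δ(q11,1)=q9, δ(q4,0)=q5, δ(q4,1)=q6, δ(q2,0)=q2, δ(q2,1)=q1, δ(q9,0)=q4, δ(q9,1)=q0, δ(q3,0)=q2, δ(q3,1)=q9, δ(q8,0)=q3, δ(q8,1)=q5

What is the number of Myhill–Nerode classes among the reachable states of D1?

9

States {q10} cannot be reached from the start state, so discard them.
Initial partition by acceptance: {q1} | {q0,q2,q3,q4,q5,q6,q7,q8,q9,q11}.
Refine {q0,q2,q3,q4,q5,q6,q7,q8,q9,q11} on symbol 1: members go to different blocks, giving {q0,q3,q4,q5,q6,q7,q8,q9,q11} and {q2}.
Split {q0,q3,q4,q5,q6,q7,q8,q9,q11} by δ(·,0) → {q0,q4,q5,q6,q7,q8,q9} and {q3,q11}.
On input 0, block {q0,q4,q5,q6,q7,q8,q9} splits into {q0,q4,q5,q6,q7,q9} and {q8}.
Refine {q0,q4,q5,q6,q7,q9} on symbol 0: members go to different blocks, giving {q0,q4,q6,q7,q9} and {q5}.
Refine {q0,q4,q6,q7,q9} on symbol 0: members go to different blocks, giving {q0,q4,q7} and {q6,q9}.
Refine {q0,q4,q7} on symbol 1: members go to different blocks, giving {q0,q4} and {q7}.
Split {q6,q9} by δ(·,0) → {q6} and {q9}.
Stable partition: {q1} | {q0,q4} | {q2} | {q3,q11} | {q8} | {q5} | {q6} | {q7} | {q9} — 9 equivalence classes.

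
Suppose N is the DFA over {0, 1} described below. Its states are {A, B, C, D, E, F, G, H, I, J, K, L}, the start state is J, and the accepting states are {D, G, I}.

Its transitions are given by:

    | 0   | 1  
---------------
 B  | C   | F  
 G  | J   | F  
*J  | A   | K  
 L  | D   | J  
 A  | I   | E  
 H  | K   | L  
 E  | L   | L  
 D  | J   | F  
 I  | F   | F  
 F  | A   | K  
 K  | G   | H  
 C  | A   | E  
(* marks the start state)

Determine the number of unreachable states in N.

2

No path from J leads to B, C; the other 10 states are all reachable.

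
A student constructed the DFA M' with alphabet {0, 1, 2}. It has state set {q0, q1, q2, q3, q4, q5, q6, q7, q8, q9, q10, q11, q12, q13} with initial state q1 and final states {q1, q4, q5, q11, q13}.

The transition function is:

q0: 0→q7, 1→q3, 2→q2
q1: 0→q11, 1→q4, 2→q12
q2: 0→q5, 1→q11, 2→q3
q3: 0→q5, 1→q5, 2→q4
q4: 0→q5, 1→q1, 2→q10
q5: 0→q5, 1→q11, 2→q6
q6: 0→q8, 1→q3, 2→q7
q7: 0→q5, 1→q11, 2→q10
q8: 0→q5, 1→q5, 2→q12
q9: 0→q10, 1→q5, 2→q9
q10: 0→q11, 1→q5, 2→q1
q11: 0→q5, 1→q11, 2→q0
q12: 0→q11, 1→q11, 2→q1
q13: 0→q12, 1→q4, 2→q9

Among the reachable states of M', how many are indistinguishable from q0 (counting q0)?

First remove the unreachable states {q9,q13}; 12 states remain.
Initial partition by acceptance: {q1,q4,q5,q11} | {q0,q2,q3,q6,q7,q8,q10,q12}.
On input 0, block {q0,q2,q3,q6,q7,q8,q10,q12} splits into {q2,q3,q7,q8,q10,q12} and {q0,q6}.
On input 2, block {q1,q4,q5,q11} splits into {q1,q4} and {q5,q11}.
Split {q2,q3,q7,q8,q10,q12} by δ(·,2) → {q2,q7,q8} and {q3,q10,q12}.
No further refinement is possible. Final partition (5 blocks): {q1,q4} | {q2,q7,q8} | {q0,q6} | {q5,q11} | {q3,q10,q12}.
The equivalence class containing q0 is {q0,q6}, of size 2.

2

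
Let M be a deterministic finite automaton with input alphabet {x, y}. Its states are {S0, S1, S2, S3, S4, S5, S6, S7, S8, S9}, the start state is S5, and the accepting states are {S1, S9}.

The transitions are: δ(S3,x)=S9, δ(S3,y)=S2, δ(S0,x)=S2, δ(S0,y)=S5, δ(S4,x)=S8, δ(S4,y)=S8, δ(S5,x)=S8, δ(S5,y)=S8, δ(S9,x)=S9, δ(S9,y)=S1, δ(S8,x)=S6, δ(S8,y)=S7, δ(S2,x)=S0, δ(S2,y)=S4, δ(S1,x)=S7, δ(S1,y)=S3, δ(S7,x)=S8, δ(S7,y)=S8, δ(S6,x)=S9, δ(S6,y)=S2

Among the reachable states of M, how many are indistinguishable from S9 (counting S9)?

P0 = {S1,S9} | {S0,S2,S3,S4,S5,S6,S7,S8}.
Refine {S1,S9} on symbol x: members go to different blocks, giving {S1} and {S9}.
Split {S0,S2,S3,S4,S5,S6,S7,S8} by δ(·,x) → {S0,S2,S4,S5,S7,S8} and {S3,S6}.
Split {S0,S2,S4,S5,S7,S8} by δ(·,x) → {S0,S2,S4,S5,S7} and {S8}.
Split {S0,S2,S4,S5,S7} by δ(·,x) → {S4,S5,S7} and {S0,S2}.
Stable partition: {S1} | {S4,S5,S7} | {S9} | {S3,S6} | {S8} | {S0,S2} — 6 equivalence classes.
The equivalence class containing S9 is {S9}, of size 1.

1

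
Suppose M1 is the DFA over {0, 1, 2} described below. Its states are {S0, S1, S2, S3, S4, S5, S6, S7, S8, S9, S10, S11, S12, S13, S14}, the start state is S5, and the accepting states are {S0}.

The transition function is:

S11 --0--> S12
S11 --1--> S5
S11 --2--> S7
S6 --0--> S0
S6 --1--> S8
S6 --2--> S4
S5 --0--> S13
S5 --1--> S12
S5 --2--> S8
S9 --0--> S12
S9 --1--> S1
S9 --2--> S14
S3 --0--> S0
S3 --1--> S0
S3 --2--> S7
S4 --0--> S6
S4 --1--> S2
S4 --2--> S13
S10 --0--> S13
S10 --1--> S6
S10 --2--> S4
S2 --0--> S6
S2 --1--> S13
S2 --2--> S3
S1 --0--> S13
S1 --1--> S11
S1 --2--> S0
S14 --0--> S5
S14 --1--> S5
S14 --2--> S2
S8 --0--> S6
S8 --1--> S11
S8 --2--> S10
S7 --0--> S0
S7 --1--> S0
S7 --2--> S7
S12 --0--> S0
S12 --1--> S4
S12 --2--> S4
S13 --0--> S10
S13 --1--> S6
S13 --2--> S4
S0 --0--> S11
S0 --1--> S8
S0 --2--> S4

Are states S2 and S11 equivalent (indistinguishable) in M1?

States {S1,S9,S14} cannot be reached from the start state, so discard them.
P0 = {S0} | {S2,S3,S4,S5,S6,S7,S8,S10,S11,S12,S13}.
On input 0, block {S2,S3,S4,S5,S6,S7,S8,S10,S11,S12,S13} splits into {S2,S4,S5,S8,S10,S11,S13} and {S3,S6,S7,S12}.
On input 0, block {S2,S4,S5,S8,S10,S11,S13} splits into {S2,S4,S8,S11} and {S5,S10,S13}.
On input 1, block {S2,S4,S8,S11} splits into {S2,S11} and {S4,S8}.
Split {S3,S6,S7,S12} by δ(·,1) → {S3,S7} and {S6,S12}.
Stable partition: {S0} | {S2,S11} | {S3,S7} | {S5,S10,S13} | {S4,S8} | {S6,S12} — 6 equivalence classes.
S2 and S11 lie in the same block of the stable partition, so they are equivalent — no string distinguishes them.

Yes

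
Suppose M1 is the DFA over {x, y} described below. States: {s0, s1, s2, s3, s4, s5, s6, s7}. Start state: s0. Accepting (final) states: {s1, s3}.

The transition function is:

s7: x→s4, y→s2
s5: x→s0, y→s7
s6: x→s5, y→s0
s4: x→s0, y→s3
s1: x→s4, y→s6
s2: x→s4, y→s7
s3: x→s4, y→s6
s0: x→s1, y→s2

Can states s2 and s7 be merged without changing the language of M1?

Initial partition by acceptance: {s1,s3} | {s0,s2,s4,s5,s6,s7}.
Refine {s0,s2,s4,s5,s6,s7} on symbol x: members go to different blocks, giving {s2,s4,s5,s6,s7} and {s0}.
On input x, block {s2,s4,s5,s6,s7} splits into {s2,s6,s7} and {s4,s5}.
Refine {s2,s6,s7} on symbol y: members go to different blocks, giving {s2,s7} and {s6}.
Split {s4,s5} by δ(·,y) → {s4} and {s5}.
Stable partition: {s1,s3} | {s2,s7} | {s0} | {s4} | {s6} | {s5} — 6 equivalence classes.
s2 and s7 lie in the same block of the stable partition, so they are equivalent — no string distinguishes them.

Yes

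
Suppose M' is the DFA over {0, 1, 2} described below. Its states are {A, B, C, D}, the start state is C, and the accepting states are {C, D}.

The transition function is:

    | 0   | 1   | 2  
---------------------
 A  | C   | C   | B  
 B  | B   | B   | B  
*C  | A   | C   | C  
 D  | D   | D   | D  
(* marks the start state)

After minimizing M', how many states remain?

3

States {D} cannot be reached from the start state, so discard them.
Initial partition by acceptance: {C} | {A,B}.
Refine {A,B} on symbol 0: members go to different blocks, giving {A} and {B}.
The partition is now stable with 3 blocks: {C} | {A} | {B}.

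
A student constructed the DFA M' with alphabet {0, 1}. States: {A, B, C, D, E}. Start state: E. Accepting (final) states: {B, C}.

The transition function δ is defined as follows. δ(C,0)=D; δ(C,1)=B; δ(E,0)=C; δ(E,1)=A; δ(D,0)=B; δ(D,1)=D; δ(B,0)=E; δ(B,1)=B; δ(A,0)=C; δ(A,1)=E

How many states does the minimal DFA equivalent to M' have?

Start with accepting vs non-accepting: {B,C} | {A,D,E}.
Stable partition: {B,C} | {A,D,E} — 2 equivalence classes.

2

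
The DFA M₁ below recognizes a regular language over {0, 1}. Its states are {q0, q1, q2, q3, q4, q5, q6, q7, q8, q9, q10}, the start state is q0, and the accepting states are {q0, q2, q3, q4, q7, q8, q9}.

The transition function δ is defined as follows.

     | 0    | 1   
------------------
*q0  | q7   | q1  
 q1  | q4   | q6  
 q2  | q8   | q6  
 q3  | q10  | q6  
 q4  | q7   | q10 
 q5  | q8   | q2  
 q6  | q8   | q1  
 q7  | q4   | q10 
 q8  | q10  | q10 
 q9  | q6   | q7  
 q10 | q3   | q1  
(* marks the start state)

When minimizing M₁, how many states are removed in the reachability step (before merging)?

Starting at q0 and following transitions, the reachable set is {q0, q1, q3, q4, q6, q7, q8, q10}. That leaves q2, q5, q9 unreachable — 3 in total.

3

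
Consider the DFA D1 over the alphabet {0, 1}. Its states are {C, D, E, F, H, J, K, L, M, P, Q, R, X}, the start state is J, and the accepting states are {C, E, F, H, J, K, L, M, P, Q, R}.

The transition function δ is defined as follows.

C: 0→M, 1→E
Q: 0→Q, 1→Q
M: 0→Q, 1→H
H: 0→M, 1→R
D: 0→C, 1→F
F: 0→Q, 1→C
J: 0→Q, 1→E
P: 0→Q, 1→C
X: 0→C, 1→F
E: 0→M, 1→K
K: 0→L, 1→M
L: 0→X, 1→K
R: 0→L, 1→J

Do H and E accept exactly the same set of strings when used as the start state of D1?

States {D,P} cannot be reached from the start state, so discard them.
Initial partition by acceptance: {C,E,F,H,J,K,L,M,Q,R} | {X}.
Refine {C,E,F,H,J,K,L,M,Q,R} on symbol 0: members go to different blocks, giving {C,E,F,H,J,K,M,Q,R} and {L}.
Refine {C,E,F,H,J,K,M,Q,R} on symbol 0: members go to different blocks, giving {C,E,F,H,J,M,Q} and {K,R}.
Split {C,E,F,H,J,M,Q} by δ(·,1) → {C,F,J,M,Q} and {E,H}.
On input 1, block {C,F,J,M,Q} splits into {C,J,M} and {F,Q}.
On input 0, block {C,J,M} splits into {J,M} and {C}.
On input 1, block {F,Q} splits into {F} and {Q}.
No further refinement is possible. Final partition (8 blocks): {J,M} | {X} | {L} | {K,R} | {E,H} | {F} | {C} | {Q}.
H and E lie in the same block of the stable partition, so they are equivalent — no string distinguishes them.

Yes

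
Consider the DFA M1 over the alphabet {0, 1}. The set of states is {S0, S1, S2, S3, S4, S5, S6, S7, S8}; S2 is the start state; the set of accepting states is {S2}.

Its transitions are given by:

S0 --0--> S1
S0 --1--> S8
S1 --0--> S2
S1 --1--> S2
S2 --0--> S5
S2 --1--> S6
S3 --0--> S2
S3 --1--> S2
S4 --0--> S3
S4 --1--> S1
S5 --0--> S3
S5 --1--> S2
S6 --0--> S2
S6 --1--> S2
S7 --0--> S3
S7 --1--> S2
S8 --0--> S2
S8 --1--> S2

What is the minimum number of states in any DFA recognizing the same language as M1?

3

States {S0,S1,S4,S7,S8} cannot be reached from the start state, so discard them.
Start with accepting vs non-accepting: {S2} | {S3,S5,S6}.
Split {S3,S5,S6} by δ(·,0) → {S3,S6} and {S5}.
No further refinement is possible. Final partition (3 blocks): {S2} | {S3,S6} | {S5}.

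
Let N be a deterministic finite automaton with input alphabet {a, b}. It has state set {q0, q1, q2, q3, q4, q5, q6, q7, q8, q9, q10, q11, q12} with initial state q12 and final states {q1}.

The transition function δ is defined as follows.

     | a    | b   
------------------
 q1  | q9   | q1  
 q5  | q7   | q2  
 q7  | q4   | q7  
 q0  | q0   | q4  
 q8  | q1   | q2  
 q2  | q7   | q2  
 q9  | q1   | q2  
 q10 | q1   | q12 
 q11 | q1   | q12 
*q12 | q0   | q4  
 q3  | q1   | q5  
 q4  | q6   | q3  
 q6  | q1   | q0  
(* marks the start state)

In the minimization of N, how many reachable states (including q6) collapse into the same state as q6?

1

First remove the unreachable states {q8,q10,q11}; 10 states remain.
Start with accepting vs non-accepting: {q1} | {q0,q2,q3,q4,q5,q6,q7,q9,q12}.
On input a, block {q0,q2,q3,q4,q5,q6,q7,q9,q12} splits into {q0,q2,q4,q5,q7,q12} and {q3,q6,q9}.
Refine {q0,q2,q4,q5,q7,q12} on symbol a: members go to different blocks, giving {q0,q2,q5,q7,q12} and {q4}.
On input a, block {q0,q2,q5,q7,q12} splits into {q0,q2,q5,q12} and {q7}.
Split {q0,q2,q5,q12} by δ(·,a) → {q0,q12} and {q2,q5}.
Refine {q3,q6,q9} on symbol b: members go to different blocks, giving {q3,q9} and {q6}.
Stable partition: {q1} | {q0,q12} | {q3,q9} | {q4} | {q7} | {q2,q5} | {q6} — 7 equivalence classes.
The equivalence class containing q6 is {q6}, of size 1.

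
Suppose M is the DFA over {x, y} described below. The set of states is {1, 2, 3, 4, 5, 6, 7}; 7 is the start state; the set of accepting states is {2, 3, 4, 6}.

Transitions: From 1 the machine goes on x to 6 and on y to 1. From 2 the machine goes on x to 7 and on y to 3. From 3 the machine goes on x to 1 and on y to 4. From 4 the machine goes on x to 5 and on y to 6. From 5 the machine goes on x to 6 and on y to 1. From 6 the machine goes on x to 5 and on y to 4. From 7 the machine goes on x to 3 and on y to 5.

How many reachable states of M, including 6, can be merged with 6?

States {2} cannot be reached from the start state, so discard them.
P0 = {3,4,6} | {1,5,7}.
No further refinement is possible. Final partition (2 blocks): {3,4,6} | {1,5,7}.
The equivalence class containing 6 is {3,4,6}, of size 3.

3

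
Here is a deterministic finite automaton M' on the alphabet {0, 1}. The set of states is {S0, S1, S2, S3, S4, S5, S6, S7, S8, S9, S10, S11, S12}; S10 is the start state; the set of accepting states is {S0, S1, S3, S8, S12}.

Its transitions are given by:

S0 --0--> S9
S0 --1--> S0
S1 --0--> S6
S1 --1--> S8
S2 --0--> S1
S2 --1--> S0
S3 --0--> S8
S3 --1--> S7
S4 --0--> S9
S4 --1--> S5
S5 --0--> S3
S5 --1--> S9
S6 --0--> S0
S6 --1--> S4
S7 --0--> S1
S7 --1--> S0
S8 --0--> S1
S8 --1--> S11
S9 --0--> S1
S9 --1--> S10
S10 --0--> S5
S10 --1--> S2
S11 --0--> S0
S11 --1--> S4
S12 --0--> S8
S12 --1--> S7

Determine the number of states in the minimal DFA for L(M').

States {S12} cannot be reached from the start state, so discard them.
Start with accepting vs non-accepting: {S0,S1,S3,S8} | {S2,S4,S5,S6,S7,S9,S10,S11}.
Split {S0,S1,S3,S8} by δ(·,0) → {S0,S1} and {S3,S8}.
On input 1, block {S0,S1} splits into {S0} and {S1}.
Refine {S2,S4,S5,S6,S7,S9,S10,S11} on symbol 0: members go to different blocks, giving {S2,S7,S9} and {S4,S10} and {S6,S11} and {S5}.
On input 1, block {S2,S7,S9} splits into {S2,S7} and {S9}.
Split {S3,S8} by δ(·,0) → {S3} and {S8}.
Split {S4,S10} by δ(·,0) → {S4} and {S10}.
No further refinement is possible. Final partition (10 blocks): {S0} | {S2,S7} | {S3} | {S1} | {S4} | {S6,S11} | {S5} | {S9} | {S8} | {S10}.

10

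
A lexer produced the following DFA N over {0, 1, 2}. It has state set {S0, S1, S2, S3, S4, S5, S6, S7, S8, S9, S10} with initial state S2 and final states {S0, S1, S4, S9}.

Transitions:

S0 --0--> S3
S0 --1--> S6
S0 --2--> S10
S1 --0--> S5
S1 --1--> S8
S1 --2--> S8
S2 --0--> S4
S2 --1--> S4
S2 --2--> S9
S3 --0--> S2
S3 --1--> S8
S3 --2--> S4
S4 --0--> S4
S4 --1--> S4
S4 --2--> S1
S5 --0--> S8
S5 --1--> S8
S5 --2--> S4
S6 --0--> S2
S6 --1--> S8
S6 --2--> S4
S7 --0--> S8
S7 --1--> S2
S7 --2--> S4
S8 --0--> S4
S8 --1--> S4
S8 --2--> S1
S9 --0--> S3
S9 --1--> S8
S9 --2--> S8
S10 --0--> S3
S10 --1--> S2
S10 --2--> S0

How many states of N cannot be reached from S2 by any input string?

4

No path from S2 leads to S0, S6, S7, S10; the other 7 states are all reachable.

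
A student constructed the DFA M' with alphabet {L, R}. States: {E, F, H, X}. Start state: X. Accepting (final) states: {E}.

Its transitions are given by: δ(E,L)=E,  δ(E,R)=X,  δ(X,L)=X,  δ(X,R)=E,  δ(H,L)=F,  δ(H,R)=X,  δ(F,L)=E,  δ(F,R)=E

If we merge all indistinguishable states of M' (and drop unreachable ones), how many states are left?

First remove the unreachable states {F,H}; 2 states remain.
P0 = {E} | {X}.
Stable partition: {E} | {X} — 2 equivalence classes.

2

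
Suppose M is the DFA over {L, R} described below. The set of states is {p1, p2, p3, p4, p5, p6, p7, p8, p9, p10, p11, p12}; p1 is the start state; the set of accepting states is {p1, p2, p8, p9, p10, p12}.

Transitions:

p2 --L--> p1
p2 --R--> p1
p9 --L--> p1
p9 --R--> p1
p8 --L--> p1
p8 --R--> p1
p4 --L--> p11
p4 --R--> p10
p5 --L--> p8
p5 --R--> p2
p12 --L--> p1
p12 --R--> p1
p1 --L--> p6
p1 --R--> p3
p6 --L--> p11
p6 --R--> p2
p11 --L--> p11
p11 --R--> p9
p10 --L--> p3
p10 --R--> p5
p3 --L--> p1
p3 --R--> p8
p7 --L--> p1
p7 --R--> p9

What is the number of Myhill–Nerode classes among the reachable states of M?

4

Reachable states from the start: {p1,p2,p3,p6,p8,p9,p11}. Unreachable: {p4,p5,p7,p10,p12} — drop them.
P0 = {p1,p2,p8,p9} | {p3,p6,p11}.
Split {p1,p2,p8,p9} by δ(·,L) → {p2,p8,p9} and {p1}.
Refine {p3,p6,p11} on symbol L: members go to different blocks, giving {p6,p11} and {p3}.
No further refinement is possible. Final partition (4 blocks): {p2,p8,p9} | {p6,p11} | {p1} | {p3}.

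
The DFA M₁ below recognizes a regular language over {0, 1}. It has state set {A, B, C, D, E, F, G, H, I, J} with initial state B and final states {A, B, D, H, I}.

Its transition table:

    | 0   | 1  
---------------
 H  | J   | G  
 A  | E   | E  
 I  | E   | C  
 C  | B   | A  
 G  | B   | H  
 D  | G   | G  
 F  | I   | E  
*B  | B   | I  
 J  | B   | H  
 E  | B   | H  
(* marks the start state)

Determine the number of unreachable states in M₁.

2

BFS from B reaches {A, B, C, E, G, H, I, J}; the 2 state(s) D, F are never visited.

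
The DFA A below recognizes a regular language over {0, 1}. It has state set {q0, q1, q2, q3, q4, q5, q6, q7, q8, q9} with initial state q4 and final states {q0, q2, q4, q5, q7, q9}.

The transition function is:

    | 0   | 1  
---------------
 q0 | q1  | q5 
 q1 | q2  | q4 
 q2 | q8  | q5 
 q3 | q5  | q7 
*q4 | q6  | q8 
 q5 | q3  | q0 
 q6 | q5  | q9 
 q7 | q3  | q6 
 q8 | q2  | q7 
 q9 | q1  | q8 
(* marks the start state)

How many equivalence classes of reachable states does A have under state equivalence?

3

P0 = {q0,q2,q4,q5,q7,q9} | {q1,q3,q6,q8}.
Split {q0,q2,q4,q5,q7,q9} by δ(·,1) → {q0,q2,q5} and {q4,q7,q9}.
No further refinement is possible. Final partition (3 blocks): {q0,q2,q5} | {q1,q3,q6,q8} | {q4,q7,q9}.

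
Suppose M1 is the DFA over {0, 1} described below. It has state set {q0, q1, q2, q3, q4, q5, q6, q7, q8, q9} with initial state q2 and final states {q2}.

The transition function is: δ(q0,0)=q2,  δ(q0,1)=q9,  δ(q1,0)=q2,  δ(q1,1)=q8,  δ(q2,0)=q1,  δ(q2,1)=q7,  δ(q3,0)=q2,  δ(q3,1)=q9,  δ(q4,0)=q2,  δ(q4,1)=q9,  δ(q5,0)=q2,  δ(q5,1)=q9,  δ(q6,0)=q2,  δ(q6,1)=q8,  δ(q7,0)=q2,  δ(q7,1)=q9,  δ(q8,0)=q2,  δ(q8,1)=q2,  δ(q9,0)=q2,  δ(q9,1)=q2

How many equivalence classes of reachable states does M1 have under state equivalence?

States {q0,q3,q4,q5,q6} cannot be reached from the start state, so discard them.
P0 = {q2} | {q1,q7,q8,q9}.
On input 1, block {q1,q7,q8,q9} splits into {q1,q7} and {q8,q9}.
Stable partition: {q2} | {q1,q7} | {q8,q9} — 3 equivalence classes.

3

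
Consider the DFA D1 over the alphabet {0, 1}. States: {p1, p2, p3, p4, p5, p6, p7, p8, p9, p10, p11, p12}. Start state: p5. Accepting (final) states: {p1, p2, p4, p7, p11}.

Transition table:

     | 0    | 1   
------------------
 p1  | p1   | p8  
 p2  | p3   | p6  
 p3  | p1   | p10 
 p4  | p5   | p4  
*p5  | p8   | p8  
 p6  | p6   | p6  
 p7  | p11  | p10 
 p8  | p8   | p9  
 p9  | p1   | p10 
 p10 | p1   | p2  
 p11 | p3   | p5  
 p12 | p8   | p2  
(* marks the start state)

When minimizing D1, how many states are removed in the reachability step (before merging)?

Starting at p5 and following transitions, the reachable set is {p1, p2, p3, p5, p6, p8, p9, p10}. That leaves p4, p7, p11, p12 unreachable — 4 in total.

4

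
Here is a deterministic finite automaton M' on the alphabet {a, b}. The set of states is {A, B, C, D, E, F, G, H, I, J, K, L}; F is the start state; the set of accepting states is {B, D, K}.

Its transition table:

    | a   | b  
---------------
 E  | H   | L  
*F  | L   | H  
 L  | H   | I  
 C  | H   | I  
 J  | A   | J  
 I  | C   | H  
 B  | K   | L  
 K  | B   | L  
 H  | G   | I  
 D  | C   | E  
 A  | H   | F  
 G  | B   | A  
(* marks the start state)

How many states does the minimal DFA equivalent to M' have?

5

Reachable states from the start: {A,B,C,F,G,H,I,K,L}. Unreachable: {D,E,J} — drop them.
Initial partition by acceptance: {B,K} | {A,C,F,G,H,I,L}.
Split {A,C,F,G,H,I,L} by δ(·,a) → {A,C,F,H,I,L} and {G}.
On input a, block {A,C,F,H,I,L} splits into {A,C,F,I,L} and {H}.
On input a, block {A,C,F,I,L} splits into {A,C,L} and {F,I}.
Stable partition: {B,K} | {A,C,L} | {G} | {H} | {F,I} — 5 equivalence classes.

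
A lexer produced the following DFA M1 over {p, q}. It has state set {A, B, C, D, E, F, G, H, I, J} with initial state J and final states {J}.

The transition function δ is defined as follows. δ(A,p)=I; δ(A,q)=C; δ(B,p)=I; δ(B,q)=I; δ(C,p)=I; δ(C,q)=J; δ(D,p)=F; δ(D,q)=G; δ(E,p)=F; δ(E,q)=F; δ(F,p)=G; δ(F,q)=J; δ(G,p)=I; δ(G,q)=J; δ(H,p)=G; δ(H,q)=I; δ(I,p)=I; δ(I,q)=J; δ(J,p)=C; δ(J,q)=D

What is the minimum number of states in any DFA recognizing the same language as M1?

First remove the unreachable states {A,B,E,H}; 6 states remain.
Start with accepting vs non-accepting: {J} | {C,D,F,G,I}.
On input q, block {C,D,F,G,I} splits into {C,F,G,I} and {D}.
No further refinement is possible. Final partition (3 blocks): {J} | {C,F,G,I} | {D}.

3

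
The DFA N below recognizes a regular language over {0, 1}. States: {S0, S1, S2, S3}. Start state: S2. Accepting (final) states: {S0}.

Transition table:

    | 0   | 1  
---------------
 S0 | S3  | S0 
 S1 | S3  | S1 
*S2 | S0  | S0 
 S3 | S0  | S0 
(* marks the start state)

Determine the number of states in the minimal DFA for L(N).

2

States {S1} cannot be reached from the start state, so discard them.
Initial partition by acceptance: {S0} | {S2,S3}.
Stable partition: {S0} | {S2,S3} — 2 equivalence classes.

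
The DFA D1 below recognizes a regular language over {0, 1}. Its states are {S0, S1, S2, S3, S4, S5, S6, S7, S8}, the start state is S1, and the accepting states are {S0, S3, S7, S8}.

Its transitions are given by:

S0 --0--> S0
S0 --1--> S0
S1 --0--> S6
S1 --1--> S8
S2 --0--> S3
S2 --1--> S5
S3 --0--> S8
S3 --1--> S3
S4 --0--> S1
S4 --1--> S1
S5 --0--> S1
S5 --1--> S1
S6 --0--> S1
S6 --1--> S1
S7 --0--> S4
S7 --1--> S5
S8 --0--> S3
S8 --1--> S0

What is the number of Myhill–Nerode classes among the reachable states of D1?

First remove the unreachable states {S2,S4,S5,S7}; 5 states remain.
P0 = {S0,S3,S8} | {S1,S6}.
Split {S1,S6} by δ(·,1) → {S1} and {S6}.
No further refinement is possible. Final partition (3 blocks): {S0,S3,S8} | {S1} | {S6}.

3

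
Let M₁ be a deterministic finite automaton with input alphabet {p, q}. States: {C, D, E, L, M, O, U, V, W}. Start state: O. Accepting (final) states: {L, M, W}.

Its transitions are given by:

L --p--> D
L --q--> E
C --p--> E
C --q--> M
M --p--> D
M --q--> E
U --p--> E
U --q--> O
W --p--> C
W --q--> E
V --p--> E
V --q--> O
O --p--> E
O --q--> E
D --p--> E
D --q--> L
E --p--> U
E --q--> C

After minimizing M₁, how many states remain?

5

States {V,W} cannot be reached from the start state, so discard them.
P0 = {L,M} | {C,D,E,O,U}.
Refine {C,D,E,O,U} on symbol q: members go to different blocks, giving {E,O,U} and {C,D}.
Split {E,O,U} by δ(·,q) → {O,U} and {E}.
On input q, block {O,U} splits into {U} and {O}.
Stable partition: {L,M} | {U} | {C,D} | {E} | {O} — 5 equivalence classes.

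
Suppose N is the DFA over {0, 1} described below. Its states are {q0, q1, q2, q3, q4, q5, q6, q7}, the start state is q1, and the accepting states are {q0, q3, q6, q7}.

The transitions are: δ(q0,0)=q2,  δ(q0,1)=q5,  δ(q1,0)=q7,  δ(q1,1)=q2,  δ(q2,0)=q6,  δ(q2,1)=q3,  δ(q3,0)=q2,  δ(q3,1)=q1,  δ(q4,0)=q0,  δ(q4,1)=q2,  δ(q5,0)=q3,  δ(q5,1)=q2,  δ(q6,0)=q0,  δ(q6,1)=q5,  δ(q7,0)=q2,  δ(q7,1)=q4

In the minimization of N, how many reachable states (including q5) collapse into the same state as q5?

3

Start with accepting vs non-accepting: {q0,q3,q6,q7} | {q1,q2,q4,q5}.
On input 0, block {q0,q3,q6,q7} splits into {q0,q3,q7} and {q6}.
Refine {q1,q2,q4,q5} on symbol 0: members go to different blocks, giving {q1,q4,q5} and {q2}.
No further refinement is possible. Final partition (4 blocks): {q0,q3,q7} | {q1,q4,q5} | {q6} | {q2}.
The equivalence class containing q5 is {q1,q4,q5}, of size 3.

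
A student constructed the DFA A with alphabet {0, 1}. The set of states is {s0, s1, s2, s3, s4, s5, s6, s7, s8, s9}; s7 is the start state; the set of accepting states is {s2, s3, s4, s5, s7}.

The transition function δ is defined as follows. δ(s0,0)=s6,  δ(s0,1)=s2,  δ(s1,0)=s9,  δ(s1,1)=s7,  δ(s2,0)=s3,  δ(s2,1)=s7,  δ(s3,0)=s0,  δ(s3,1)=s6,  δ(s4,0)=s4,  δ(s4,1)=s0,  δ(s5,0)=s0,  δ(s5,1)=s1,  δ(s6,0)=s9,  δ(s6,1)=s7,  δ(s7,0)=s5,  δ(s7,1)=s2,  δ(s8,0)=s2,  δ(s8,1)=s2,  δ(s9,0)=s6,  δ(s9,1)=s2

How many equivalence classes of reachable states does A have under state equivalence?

3

Reachable states from the start: {s0,s1,s2,s3,s5,s6,s7,s9}. Unreachable: {s4,s8} — drop them.
P0 = {s2,s3,s5,s7} | {s0,s1,s6,s9}.
Refine {s2,s3,s5,s7} on symbol 0: members go to different blocks, giving {s2,s7} and {s3,s5}.
Stable partition: {s2,s7} | {s0,s1,s6,s9} | {s3,s5} — 3 equivalence classes.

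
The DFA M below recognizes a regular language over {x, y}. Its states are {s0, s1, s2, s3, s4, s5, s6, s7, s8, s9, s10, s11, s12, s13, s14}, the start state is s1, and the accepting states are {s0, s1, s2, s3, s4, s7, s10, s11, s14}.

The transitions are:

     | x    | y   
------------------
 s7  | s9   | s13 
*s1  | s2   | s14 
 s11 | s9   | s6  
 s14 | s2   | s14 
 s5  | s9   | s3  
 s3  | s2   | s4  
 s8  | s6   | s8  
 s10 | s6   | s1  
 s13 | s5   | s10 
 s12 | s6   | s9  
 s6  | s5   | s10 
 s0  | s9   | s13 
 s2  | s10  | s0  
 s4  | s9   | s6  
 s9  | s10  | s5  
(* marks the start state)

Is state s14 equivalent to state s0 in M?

Reachable states from the start: {s0,s1,s2,s3,s4,s5,s6,s9,s10,s13,s14}. Unreachable: {s7,s8,s11,s12} — drop them.
Start with accepting vs non-accepting: {s0,s1,s2,s3,s4,s10,s14} | {s5,s6,s9,s13}.
Refine {s0,s1,s2,s3,s4,s10,s14} on symbol x: members go to different blocks, giving {s1,s2,s3,s14} and {s0,s4,s10}.
Refine {s1,s2,s3,s14} on symbol x: members go to different blocks, giving {s1,s3,s14} and {s2}.
On input y, block {s1,s3,s14} splits into {s1,s14} and {s3}.
On input x, block {s5,s6,s9,s13} splits into {s5,s6,s13} and {s9}.
On input x, block {s5,s6,s13} splits into {s6,s13} and {s5}.
Split {s0,s4,s10} by δ(·,x) → {s0,s4} and {s10}.
No further refinement is possible. Final partition (8 blocks): {s1,s14} | {s6,s13} | {s0,s4} | {s2} | {s3} | {s9} | {s5} | {s10}.
s14 and s0 end up in different blocks, so they are distinguishable. For instance, the string 'x' is accepted from only s14.

No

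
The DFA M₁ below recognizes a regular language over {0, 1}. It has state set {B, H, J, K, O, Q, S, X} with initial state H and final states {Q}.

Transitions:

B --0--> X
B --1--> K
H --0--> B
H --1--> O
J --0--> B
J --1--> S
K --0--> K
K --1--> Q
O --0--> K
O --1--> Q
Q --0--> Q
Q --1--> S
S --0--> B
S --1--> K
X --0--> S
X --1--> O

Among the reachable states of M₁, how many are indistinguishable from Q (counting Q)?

1

First remove the unreachable states {J}; 7 states remain.
Start with accepting vs non-accepting: {Q} | {B,H,K,O,S,X}.
Refine {B,H,K,O,S,X} on symbol 1: members go to different blocks, giving {B,H,S,X} and {K,O}.
No further refinement is possible. Final partition (3 blocks): {Q} | {B,H,S,X} | {K,O}.
State Q belongs to the block {Q}, which has 1 states.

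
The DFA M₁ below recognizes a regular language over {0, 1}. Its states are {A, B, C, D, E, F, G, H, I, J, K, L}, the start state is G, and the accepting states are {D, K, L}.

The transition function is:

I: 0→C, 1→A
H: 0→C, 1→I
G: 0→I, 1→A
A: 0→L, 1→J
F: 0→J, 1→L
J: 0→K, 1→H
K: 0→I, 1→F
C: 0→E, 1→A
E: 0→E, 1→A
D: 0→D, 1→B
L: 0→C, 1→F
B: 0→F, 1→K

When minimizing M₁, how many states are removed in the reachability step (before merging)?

BFS from G reaches {A, C, E, F, G, H, I, J, K, L}; the 2 state(s) B, D are never visited.

2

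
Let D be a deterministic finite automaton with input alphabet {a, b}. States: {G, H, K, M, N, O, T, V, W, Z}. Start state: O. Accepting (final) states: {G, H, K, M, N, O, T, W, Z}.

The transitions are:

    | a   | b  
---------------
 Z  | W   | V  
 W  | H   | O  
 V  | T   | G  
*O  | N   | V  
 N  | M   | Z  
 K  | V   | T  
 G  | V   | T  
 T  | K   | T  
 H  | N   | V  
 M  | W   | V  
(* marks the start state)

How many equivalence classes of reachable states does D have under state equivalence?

5

Start with accepting vs non-accepting: {G,H,K,M,N,O,T,W,Z} | {V}.
On input a, block {G,H,K,M,N,O,T,W,Z} splits into {H,M,N,O,T,W,Z} and {G,K}.
Refine {H,M,N,O,T,W,Z} on symbol a: members go to different blocks, giving {H,M,N,O,W,Z} and {T}.
Refine {H,M,N,O,W,Z} on symbol b: members go to different blocks, giving {H,M,O,Z} and {N,W}.
No further refinement is possible. Final partition (5 blocks): {H,M,O,Z} | {V} | {G,K} | {T} | {N,W}.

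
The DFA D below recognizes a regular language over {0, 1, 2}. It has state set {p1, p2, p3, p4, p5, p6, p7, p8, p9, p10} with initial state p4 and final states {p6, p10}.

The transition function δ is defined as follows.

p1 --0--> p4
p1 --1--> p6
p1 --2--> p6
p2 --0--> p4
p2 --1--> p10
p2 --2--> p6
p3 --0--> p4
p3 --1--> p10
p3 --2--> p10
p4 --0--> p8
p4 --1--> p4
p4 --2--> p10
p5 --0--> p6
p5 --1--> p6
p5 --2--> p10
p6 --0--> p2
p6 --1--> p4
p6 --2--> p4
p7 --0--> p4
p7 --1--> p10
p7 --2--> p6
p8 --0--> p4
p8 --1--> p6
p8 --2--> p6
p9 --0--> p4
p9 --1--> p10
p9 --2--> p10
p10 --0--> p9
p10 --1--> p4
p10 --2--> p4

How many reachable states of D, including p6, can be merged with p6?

States {p1,p3,p5,p7} cannot be reached from the start state, so discard them.
Initial partition by acceptance: {p6,p10} | {p2,p4,p8,p9}.
On input 1, block {p2,p4,p8,p9} splits into {p2,p8,p9} and {p4}.
No further refinement is possible. Final partition (3 blocks): {p6,p10} | {p2,p8,p9} | {p4}.
The equivalence class containing p6 is {p6,p10}, of size 2.

2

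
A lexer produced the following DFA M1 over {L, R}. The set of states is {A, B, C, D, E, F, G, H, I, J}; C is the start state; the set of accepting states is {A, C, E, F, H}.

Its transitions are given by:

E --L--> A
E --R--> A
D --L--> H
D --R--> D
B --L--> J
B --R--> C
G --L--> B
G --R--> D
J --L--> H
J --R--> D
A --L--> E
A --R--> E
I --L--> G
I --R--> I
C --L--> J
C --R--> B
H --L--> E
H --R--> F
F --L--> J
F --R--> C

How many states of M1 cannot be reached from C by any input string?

BFS from C reaches {A, B, C, D, E, F, H, J}; the 2 state(s) G, I are never visited.

2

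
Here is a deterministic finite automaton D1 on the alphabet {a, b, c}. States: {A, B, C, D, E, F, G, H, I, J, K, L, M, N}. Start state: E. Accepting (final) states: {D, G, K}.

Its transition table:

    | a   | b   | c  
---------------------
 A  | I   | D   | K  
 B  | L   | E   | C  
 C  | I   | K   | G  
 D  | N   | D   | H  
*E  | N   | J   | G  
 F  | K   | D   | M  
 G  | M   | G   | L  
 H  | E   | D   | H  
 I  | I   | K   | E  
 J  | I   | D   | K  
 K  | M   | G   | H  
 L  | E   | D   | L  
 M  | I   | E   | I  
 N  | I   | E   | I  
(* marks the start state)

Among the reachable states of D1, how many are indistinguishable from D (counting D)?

States {A,B,C,F} cannot be reached from the start state, so discard them.
Initial partition by acceptance: {D,G,K} | {E,H,I,J,L,M,N}.
Split {E,H,I,J,L,M,N} by δ(·,b) → {H,I,J,L} and {E,M,N}.
Split {H,I,J,L} by δ(·,a) → {H,L} and {I,J}.
Split {E,M,N} by δ(·,a) → {M,N} and {E}.
On input c, block {I,J} splits into {I} and {J}.
The partition is now stable with 6 blocks: {D,G,K} | {H,L} | {M,N} | {I} | {E} | {J}.
State D belongs to the block {D,G,K}, which has 3 states.

3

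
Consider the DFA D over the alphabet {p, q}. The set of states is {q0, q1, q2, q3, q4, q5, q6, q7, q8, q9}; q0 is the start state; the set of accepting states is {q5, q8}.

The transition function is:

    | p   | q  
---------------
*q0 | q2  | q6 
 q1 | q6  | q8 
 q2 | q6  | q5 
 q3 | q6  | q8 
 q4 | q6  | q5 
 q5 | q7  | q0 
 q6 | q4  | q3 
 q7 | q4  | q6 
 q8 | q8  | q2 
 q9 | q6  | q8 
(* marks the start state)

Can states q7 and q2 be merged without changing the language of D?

No

States {q1,q9} cannot be reached from the start state, so discard them.
P0 = {q5,q8} | {q0,q2,q3,q4,q6,q7}.
On input p, block {q5,q8} splits into {q5} and {q8}.
Refine {q0,q2,q3,q4,q6,q7} on symbol q: members go to different blocks, giving {q0,q6,q7} and {q2,q4} and {q3}.
On input q, block {q0,q6,q7} splits into {q0,q7} and {q6}.
Stable partition: {q5} | {q0,q7} | {q8} | {q2,q4} | {q3} | {q6} — 6 equivalence classes.
q7 and q2 end up in different blocks, so they are distinguishable. For instance, the string 'q' is accepted from only q2.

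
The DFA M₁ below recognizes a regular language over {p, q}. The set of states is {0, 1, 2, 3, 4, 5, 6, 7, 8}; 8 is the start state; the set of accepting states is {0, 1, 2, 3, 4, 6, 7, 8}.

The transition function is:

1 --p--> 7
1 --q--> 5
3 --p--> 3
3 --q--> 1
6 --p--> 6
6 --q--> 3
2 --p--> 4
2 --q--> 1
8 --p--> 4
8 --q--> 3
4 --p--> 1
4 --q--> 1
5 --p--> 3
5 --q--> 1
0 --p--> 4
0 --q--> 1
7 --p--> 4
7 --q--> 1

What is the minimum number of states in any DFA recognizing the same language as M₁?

6

Reachable states from the start: {1,3,4,5,7,8}. Unreachable: {0,2,6} — drop them.
P0 = {1,3,4,7,8} | {5}.
On input q, block {1,3,4,7,8} splits into {3,4,7,8} and {1}.
Refine {3,4,7,8} on symbol p: members go to different blocks, giving {3,7,8} and {4}.
On input p, block {3,7,8} splits into {7,8} and {3}.
Refine {7,8} on symbol q: members go to different blocks, giving {7} and {8}.
No further refinement is possible. Final partition (6 blocks): {7} | {5} | {1} | {4} | {3} | {8}.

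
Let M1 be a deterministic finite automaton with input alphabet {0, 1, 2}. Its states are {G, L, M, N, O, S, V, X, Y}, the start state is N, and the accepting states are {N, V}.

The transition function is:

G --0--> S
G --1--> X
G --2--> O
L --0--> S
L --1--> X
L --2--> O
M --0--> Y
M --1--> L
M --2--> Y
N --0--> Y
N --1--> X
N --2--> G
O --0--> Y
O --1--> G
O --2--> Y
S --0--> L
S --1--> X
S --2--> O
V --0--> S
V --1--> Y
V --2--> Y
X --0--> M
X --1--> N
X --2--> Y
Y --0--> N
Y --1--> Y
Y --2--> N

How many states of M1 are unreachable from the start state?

No path from N leads to V; the other 8 states are all reachable.

1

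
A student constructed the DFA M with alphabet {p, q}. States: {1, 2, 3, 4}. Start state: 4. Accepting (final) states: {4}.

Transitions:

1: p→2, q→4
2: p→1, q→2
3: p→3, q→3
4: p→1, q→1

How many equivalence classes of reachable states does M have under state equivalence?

Reachable states from the start: {1,2,4}. Unreachable: {3} — drop them.
Start with accepting vs non-accepting: {4} | {1,2}.
On input q, block {1,2} splits into {1} and {2}.
Stable partition: {4} | {1} | {2} — 3 equivalence classes.

3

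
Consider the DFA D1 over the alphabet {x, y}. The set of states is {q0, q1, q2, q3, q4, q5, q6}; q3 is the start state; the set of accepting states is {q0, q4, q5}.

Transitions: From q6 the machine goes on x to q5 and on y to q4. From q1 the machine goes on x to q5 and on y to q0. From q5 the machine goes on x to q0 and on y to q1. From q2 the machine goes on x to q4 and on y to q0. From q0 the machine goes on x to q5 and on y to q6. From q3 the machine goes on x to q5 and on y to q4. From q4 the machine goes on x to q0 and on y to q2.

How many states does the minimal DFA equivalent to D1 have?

2

Start with accepting vs non-accepting: {q0,q4,q5} | {q1,q2,q3,q6}.
Stable partition: {q0,q4,q5} | {q1,q2,q3,q6} — 2 equivalence classes.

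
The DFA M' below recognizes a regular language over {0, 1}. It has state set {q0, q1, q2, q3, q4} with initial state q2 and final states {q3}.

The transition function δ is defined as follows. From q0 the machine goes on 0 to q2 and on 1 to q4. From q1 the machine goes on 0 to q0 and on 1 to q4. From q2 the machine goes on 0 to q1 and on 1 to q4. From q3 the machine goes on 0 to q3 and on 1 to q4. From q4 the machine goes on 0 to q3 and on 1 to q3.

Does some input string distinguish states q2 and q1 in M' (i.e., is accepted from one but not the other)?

P0 = {q3} | {q0,q1,q2,q4}.
On input 0, block {q0,q1,q2,q4} splits into {q0,q1,q2} and {q4}.
The partition is now stable with 3 blocks: {q3} | {q0,q1,q2} | {q4}.
q2 and q1 lie in the same block of the stable partition, so they are equivalent — no string distinguishes them.

No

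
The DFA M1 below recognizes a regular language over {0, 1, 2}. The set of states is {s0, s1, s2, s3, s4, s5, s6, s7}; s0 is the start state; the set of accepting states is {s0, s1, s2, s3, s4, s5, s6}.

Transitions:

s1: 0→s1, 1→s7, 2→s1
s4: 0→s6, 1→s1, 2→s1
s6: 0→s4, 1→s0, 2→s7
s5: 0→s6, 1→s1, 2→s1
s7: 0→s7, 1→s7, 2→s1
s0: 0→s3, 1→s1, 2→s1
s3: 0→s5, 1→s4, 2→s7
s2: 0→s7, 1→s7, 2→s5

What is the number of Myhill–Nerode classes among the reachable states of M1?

Reachable states from the start: {s0,s1,s3,s4,s5,s6,s7}. Unreachable: {s2} — drop them.
Start with accepting vs non-accepting: {s0,s1,s3,s4,s5,s6} | {s7}.
On input 1, block {s0,s1,s3,s4,s5,s6} splits into {s0,s3,s4,s5,s6} and {s1}.
On input 1, block {s0,s3,s4,s5,s6} splits into {s0,s4,s5} and {s3,s6}.
No further refinement is possible. Final partition (4 blocks): {s0,s4,s5} | {s7} | {s1} | {s3,s6}.

4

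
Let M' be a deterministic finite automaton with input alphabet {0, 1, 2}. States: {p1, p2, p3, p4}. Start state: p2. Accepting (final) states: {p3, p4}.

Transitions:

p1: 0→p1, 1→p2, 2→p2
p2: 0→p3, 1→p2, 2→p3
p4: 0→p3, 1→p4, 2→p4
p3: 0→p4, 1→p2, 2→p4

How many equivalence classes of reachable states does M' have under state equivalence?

States {p1} cannot be reached from the start state, so discard them.
Initial partition by acceptance: {p3,p4} | {p2}.
Refine {p3,p4} on symbol 1: members go to different blocks, giving {p3} and {p4}.
No further refinement is possible. Final partition (3 blocks): {p3} | {p2} | {p4}.

3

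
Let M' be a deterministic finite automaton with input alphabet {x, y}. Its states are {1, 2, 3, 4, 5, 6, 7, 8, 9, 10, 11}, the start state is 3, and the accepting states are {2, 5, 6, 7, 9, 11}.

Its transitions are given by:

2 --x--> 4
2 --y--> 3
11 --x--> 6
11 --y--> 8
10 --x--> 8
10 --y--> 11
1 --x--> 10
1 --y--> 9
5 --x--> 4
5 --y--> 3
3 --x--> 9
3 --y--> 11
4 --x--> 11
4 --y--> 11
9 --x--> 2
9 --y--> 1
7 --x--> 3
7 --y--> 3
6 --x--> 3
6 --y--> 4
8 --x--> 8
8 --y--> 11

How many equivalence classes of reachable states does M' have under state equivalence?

4

States {5,7} cannot be reached from the start state, so discard them.
Initial partition by acceptance: {2,6,9,11} | {1,3,4,8,10}.
On input x, block {2,6,9,11} splits into {2,6} and {9,11}.
On input x, block {1,3,4,8,10} splits into {1,8,10} and {3,4}.
Stable partition: {2,6} | {1,8,10} | {9,11} | {3,4} — 4 equivalence classes.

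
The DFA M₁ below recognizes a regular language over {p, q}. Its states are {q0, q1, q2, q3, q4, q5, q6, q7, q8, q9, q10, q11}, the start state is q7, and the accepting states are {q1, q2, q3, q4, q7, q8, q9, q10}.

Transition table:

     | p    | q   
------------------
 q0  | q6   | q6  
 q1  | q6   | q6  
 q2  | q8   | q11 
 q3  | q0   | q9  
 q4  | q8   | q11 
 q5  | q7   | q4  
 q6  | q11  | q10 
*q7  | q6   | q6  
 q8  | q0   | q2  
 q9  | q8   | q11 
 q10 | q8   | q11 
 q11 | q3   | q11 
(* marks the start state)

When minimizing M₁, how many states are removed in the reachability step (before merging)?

3

No path from q7 leads to q1, q4, q5; the other 9 states are all reachable.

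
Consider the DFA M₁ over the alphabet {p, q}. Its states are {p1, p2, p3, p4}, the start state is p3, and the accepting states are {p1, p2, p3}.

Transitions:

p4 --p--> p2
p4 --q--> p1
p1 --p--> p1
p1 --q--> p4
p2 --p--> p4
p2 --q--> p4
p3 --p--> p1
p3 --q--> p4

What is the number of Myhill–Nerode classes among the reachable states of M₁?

3

All states are reachable from the start state.
Start with accepting vs non-accepting: {p1,p2,p3} | {p4}.
Refine {p1,p2,p3} on symbol p: members go to different blocks, giving {p1,p3} and {p2}.
Stable partition: {p1,p3} | {p4} | {p2} — 3 equivalence classes.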